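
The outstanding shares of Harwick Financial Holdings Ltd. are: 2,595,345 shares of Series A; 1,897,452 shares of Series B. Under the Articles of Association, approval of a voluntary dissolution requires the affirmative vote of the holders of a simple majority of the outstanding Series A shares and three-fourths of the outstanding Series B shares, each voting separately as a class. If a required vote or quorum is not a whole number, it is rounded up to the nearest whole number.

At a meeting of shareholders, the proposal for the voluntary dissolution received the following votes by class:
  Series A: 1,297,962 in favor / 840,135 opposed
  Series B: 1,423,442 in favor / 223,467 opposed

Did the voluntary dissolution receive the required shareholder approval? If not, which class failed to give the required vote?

Approved — every class gave the required vote.

Series A: a majority of 2595345 is 1297673; 1,297,673 required, 1,297,962 in favor — approved.
Series B: 3/4 of 1897452 = 1423089; 1,423,089 required, 1,423,442 in favor — approved.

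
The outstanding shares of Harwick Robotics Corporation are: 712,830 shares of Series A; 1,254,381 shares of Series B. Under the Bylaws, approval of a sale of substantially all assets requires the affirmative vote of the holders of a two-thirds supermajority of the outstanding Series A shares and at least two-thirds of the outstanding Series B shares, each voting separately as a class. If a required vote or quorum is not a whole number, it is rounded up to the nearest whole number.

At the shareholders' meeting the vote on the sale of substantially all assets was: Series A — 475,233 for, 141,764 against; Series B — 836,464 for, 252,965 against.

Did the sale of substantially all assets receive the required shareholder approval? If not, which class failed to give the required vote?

Series A: 2/3 of 712830 = 475220; 475,220 required, 475,233 in favor — approved.
Series B: 2/3 of 1254381 = 836254; 836,254 required, 836,464 in favor — approved.

Approved — every class gave the required vote.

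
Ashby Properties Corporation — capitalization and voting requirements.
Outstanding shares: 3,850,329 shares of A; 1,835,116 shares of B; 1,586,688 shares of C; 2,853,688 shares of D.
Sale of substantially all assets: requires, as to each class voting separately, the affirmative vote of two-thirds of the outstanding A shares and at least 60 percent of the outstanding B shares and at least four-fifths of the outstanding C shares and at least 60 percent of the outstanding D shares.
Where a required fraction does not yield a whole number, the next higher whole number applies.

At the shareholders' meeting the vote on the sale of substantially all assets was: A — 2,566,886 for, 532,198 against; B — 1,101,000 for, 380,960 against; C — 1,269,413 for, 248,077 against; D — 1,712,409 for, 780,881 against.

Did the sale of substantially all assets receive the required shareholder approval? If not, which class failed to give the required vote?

Not approved — the B shares did not give the required vote.

A: 2/3 of 3850329 = 2566886; 2,566,886 required, 2,566,886 in favor — approved.
B: 3/5 of 1835116 = 1101069.60, rounded up to 1101070; 1,101,070 required, 1,101,000 in favor — not approved.
C: 4/5 of 1586688 = 1269350.40, rounded up to 1269351; 1,269,351 required, 1,269,413 in favor — approved.
D: 3/5 of 2853688 = 1712212.80, rounded up to 1712213; 1,712,213 required, 1,712,409 in favor — approved.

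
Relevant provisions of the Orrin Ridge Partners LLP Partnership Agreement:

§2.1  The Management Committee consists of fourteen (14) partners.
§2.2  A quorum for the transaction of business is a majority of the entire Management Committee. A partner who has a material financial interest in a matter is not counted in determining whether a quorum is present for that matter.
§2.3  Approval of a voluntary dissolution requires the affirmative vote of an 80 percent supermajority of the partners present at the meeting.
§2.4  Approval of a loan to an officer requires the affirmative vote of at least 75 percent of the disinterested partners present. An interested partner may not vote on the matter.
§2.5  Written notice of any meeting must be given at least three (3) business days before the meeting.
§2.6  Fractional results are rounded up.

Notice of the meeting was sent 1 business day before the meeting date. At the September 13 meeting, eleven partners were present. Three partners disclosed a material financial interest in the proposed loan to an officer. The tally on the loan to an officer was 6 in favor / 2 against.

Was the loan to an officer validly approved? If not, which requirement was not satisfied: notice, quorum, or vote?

Notice: 1 business day given; 3 required (1 < 3). Not satisfied.
Quorum: 11 present, but the 3 interested partners do not count, leaving 8. Quorum is 8. Satisfied.
Vote: the loan to an officer requires three-fourths of the disinterested partners present (11 − 3 = 8). 3/4 of 8 = 6, so 6 affirmative votes are needed; 6 voted in favor. Satisfied.

Invalid — notice requirement not satisfied.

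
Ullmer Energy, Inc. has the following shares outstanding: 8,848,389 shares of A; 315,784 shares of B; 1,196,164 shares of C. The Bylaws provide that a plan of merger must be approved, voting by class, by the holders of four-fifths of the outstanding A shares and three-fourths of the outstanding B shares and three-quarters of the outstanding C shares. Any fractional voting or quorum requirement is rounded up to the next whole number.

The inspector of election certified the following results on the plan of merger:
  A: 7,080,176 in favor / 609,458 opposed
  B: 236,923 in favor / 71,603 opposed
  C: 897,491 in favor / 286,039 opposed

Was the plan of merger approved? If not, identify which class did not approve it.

Approved — every class gave the required vote.

A: 4/5 of 8848389 = 7078711.20, rounded up to 7078712; 7,078,712 required, 7,080,176 in favor — approved.
B: 3/4 of 315784 = 236838; 236,838 required, 236,923 in favor — approved.
C: 3/4 of 1196164 = 897123; 897,123 required, 897,491 in favor — approved.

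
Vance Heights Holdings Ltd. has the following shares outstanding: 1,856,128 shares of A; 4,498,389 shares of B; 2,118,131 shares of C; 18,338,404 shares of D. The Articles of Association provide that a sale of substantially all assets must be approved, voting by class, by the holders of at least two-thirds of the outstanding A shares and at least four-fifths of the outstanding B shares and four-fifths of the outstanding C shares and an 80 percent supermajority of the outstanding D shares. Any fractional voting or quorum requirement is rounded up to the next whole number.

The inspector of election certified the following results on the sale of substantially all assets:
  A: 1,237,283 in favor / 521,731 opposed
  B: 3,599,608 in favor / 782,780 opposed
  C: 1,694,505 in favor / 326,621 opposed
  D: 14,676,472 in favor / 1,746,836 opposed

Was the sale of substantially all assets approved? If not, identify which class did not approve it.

Not approved — the A shares did not give the required vote.

A: 2/3 of 1856128 = 1237418.67, rounded up to 1237419; 1,237,419 required, 1,237,283 in favor — not approved.
B: 4/5 of 4498389 = 3598711.20, rounded up to 3598712; 3,598,712 required, 3,599,608 in favor — approved.
C: 4/5 of 2118131 = 1694504.80, rounded up to 1694505; 1,694,505 required, 1,694,505 in favor — approved.
D: 4/5 of 18338404 = 14670723.20, rounded up to 14670724; 14,670,724 required, 14,676,472 in favor — approved.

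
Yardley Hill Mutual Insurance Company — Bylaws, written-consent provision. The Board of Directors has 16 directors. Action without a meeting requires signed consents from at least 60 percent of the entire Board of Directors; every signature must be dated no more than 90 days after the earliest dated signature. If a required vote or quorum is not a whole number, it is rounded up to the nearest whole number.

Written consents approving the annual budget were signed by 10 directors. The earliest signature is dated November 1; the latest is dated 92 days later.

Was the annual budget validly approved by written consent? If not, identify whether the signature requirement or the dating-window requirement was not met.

Signatures required: at least 60 percent of 16 — 3/5 of 16 = 9.60, rounded up to 10, so 10 needed; 10 signed. Sufficient.
Dating window: the latest signature is 92 days after the earliest; the limit is 90 days. Outside the window.

Not effective — dating-window requirement not satisfied.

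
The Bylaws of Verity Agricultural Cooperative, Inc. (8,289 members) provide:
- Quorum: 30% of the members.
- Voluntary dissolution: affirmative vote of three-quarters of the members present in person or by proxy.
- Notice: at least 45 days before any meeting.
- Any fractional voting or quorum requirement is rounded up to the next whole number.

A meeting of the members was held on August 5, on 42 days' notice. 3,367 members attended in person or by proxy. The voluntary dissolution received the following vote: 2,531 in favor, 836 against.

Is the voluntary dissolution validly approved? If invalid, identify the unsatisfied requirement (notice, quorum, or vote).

Invalid — notice requirement not satisfied.

Notice: 42 days given; 45 required. Not satisfied.
Quorum: 30% of 8,289 = 2,486.70, rounded up to 2,487; 3,367 present. Satisfied.
Vote: requires three-fourths of those present (3,367); 3/4 of 3367 = 2525.25, rounded up to 2526, so 2,526 needed; 2,531 in favor. Satisfied.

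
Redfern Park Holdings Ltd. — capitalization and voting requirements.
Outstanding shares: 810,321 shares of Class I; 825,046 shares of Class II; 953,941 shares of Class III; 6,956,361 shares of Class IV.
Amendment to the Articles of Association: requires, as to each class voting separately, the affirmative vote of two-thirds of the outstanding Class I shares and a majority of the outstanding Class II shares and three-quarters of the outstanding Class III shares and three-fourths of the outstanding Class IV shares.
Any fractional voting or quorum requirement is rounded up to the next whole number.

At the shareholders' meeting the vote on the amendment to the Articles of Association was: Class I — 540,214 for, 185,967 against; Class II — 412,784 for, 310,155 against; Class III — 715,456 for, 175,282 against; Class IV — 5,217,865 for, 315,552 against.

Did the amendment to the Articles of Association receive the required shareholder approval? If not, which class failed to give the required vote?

Approved — every class gave the required vote.

Class I: 2/3 of 810321 = 540214; 540,214 required, 540,214 in favor — approved.
Class II: a majority of 825046 is 412524; 412,524 required, 412,784 in favor — approved.
Class III: 3/4 of 953941 = 715455.75, rounded up to 715456; 715,456 required, 715,456 in favor — approved.
Class IV: 3/4 of 6956361 = 5217270.75, rounded up to 5217271; 5,217,271 required, 5,217,865 in favor — approved.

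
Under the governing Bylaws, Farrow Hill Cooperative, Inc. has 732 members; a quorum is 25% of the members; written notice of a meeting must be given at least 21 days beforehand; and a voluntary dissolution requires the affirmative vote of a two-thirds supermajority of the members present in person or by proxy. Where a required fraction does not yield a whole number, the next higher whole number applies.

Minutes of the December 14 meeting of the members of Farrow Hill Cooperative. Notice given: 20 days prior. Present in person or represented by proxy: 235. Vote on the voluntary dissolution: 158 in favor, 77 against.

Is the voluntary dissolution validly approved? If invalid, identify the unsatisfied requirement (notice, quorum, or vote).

Invalid — notice requirement not satisfied.

Notice: 20 days given; 21 required. Not satisfied.
Quorum: 25% of 732 = 183; 235 present. Satisfied.
Vote: requires two-thirds of those present (235); 2/3 of 235 = 156.67, rounded up to 157, so 157 needed; 158 in favor. Satisfied.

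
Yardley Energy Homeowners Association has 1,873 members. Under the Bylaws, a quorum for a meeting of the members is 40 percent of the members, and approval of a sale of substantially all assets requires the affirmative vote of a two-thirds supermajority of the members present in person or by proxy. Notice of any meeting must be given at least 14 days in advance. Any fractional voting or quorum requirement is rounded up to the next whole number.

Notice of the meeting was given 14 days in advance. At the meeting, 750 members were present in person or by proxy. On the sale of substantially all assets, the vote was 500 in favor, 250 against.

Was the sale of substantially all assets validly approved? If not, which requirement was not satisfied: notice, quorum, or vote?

Notice: 14 days given; 14 required. Satisfied.
Quorum: 40% of 1,873 = 749.20, rounded up to 750; 750 present. Satisfied.
Vote: requires two-thirds of those present (750); 2/3 of 750 = 500, so 500 needed; 500 in favor. Satisfied.

Valid — all requirements satisfied.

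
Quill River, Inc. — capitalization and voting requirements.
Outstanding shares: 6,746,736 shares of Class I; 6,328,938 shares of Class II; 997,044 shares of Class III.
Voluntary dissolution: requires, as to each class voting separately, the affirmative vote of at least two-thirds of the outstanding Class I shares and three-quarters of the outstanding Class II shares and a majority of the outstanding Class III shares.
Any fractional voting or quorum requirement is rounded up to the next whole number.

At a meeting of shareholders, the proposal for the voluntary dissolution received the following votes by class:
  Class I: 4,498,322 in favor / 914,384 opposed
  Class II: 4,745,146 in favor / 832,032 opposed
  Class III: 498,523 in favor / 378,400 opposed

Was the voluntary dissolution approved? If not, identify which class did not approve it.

Not approved — the Class II shares did not give the required vote.

Class I: 2/3 of 6746736 = 4497824; 4,497,824 required, 4,498,322 in favor — approved.
Class II: 3/4 of 6328938 = 4746703.50, rounded up to 4746704; 4,746,704 required, 4,745,146 in favor — not approved.
Class III: a majority of 997044 is 498523; 498,523 required, 498,523 in favor — approved.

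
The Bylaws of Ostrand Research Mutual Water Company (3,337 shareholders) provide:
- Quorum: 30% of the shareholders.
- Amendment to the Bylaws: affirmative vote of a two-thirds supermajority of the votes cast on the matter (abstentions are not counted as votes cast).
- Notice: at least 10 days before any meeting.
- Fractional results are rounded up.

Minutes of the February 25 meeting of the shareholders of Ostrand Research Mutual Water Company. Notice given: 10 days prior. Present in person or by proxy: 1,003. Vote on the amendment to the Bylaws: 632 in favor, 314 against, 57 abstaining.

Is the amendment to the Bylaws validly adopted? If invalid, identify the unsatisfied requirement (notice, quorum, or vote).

Notice: 10 days given; 10 required. Satisfied.
Quorum: 30% of 3,337 = 1,001.10, rounded up to 1,002; 1,003 present. Satisfied.
Vote: requires two-thirds of the votes cast (1,003 − 57 abstaining = 946); 2/3 of 946 = 630.67, rounded up to 631, so 631 needed; 632 in favor. Satisfied.

Valid — all requirements satisfied.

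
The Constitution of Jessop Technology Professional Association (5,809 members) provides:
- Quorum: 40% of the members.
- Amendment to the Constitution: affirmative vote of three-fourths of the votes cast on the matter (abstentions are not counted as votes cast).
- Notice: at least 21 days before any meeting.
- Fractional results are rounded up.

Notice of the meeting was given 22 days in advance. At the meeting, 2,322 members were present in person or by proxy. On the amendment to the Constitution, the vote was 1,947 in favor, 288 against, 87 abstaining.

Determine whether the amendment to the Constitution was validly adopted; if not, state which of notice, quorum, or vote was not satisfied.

Notice: 22 days given; 21 required. Satisfied.
Quorum: 40% of 5,809 = 2,323.60, rounded up to 2,324; 2,322 present. Not satisfied.
Vote: requires three-fourths of the votes cast (2,322 − 87 abstaining = 2,235); 3/4 of 2235 = 1676.25, rounded up to 1677, so 1,677 needed; 1,947 in favor. Satisfied.

Invalid — quorum requirement not satisfied.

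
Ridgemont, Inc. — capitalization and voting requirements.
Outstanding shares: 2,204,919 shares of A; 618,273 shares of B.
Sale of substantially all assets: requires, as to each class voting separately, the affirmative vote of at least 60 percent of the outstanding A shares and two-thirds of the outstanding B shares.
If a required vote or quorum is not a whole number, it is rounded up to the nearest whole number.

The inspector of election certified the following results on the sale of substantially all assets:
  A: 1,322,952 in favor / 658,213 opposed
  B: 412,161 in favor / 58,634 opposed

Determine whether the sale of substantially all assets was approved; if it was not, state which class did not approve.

Not approved — the B shares did not give the required vote.

A: 3/5 of 2204919 = 1322951.40, rounded up to 1322952; 1,322,952 required, 1,322,952 in favor — approved.
B: 2/3 of 618273 = 412182; 412,182 required, 412,161 in favor — not approved.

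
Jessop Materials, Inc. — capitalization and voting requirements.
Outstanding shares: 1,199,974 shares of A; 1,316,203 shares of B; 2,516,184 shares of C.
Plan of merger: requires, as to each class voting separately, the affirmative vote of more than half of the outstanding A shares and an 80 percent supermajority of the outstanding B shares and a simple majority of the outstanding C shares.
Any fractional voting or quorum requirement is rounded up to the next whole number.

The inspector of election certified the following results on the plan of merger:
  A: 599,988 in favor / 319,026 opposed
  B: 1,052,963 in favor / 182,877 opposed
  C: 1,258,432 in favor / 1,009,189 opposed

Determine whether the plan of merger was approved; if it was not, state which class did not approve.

Approved — every class gave the required vote.

A: a majority of 1199974 is 599988; 599,988 required, 599,988 in favor — approved.
B: 4/5 of 1316203 = 1052962.40, rounded up to 1052963; 1,052,963 required, 1,052,963 in favor — approved.
C: a majority of 2516184 is 1258093; 1,258,093 required, 1,258,432 in favor — approved.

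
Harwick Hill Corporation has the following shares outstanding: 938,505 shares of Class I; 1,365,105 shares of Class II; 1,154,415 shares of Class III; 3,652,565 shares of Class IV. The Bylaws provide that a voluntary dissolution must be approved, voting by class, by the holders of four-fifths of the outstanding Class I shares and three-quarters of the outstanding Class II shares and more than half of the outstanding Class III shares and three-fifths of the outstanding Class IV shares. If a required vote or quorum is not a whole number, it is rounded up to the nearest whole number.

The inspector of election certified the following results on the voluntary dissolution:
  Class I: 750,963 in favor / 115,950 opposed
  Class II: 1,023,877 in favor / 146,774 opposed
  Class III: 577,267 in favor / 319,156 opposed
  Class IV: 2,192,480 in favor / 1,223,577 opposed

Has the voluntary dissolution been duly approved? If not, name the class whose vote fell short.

Approved — every class gave the required vote.

Class I: 4/5 of 938505 = 750804; 750,804 required, 750,963 in favor — approved.
Class II: 3/4 of 1365105 = 1023828.75, rounded up to 1023829; 1,023,829 required, 1,023,877 in favor — approved.
Class III: a majority of 1154415 is 577208; 577,208 required, 577,267 in favor — approved.
Class IV: 3/5 of 3652565 = 2191539; 2,191,539 required, 2,192,480 in favor — approved.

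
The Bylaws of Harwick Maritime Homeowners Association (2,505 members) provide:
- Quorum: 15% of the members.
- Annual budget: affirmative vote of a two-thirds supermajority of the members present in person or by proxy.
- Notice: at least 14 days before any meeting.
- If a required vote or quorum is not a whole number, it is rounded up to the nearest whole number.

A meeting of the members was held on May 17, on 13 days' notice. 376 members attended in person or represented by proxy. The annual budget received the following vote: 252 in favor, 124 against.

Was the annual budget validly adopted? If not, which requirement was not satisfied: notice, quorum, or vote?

Notice: 13 days given; 14 required. Not satisfied.
Quorum: 15% of 2,505 = 375.75, rounded up to 376; 376 present. Satisfied.
Vote: requires two-thirds of those present (376); 2/3 of 376 = 250.67, rounded up to 251, so 251 needed; 252 in favor. Satisfied.

Invalid — notice requirement not satisfied.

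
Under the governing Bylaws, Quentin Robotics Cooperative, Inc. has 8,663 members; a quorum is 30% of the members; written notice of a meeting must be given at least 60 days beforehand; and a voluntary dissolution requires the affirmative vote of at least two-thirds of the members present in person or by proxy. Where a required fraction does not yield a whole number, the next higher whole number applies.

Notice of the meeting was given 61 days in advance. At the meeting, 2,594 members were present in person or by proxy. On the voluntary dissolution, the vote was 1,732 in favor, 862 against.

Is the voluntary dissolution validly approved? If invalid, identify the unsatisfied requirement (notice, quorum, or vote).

Invalid — quorum requirement not satisfied.

Notice: 61 days given; 60 required. Satisfied.
Quorum: 30% of 8,663 = 2,598.90, rounded up to 2,599; 2,594 present. Not satisfied.
Vote: requires two-thirds of those present (2,594); 2/3 of 2594 = 1729.33, rounded up to 1730, so 1,730 needed; 1,732 in favor. Satisfied.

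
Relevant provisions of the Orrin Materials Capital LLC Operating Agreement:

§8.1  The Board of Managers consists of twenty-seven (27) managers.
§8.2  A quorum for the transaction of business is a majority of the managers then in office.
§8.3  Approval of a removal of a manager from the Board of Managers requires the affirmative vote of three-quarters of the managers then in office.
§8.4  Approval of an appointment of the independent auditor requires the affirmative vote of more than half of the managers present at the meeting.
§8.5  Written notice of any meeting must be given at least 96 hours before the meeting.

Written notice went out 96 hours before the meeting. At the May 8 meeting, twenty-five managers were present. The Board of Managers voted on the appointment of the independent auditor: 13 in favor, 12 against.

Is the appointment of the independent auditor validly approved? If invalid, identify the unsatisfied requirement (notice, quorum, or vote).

Valid — all requirements satisfied.

Notice: 96 hours given; 96 required (96 ≥ 96). Satisfied.
Quorum: 25 present; quorum is 14. Satisfied.
Vote: the appointment of the independent auditor requires a majority of the managers present (25). A majority of 25 is 13, so 13 affirmative votes are needed; 13 voted in favor. Satisfied.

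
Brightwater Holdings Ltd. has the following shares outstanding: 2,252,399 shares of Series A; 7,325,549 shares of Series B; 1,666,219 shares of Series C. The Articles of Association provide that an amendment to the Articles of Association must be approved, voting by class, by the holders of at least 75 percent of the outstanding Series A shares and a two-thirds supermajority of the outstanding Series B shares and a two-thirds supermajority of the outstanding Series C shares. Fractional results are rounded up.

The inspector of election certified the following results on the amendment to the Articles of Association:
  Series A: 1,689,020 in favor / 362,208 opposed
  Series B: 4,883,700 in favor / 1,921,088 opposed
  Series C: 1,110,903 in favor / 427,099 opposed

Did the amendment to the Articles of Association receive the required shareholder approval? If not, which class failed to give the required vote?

Not approved — the Series A shares did not give the required vote.

Series A: 3/4 of 2252399 = 1689299.25, rounded up to 1689300; 1,689,300 required, 1,689,020 in favor — not approved.
Series B: 2/3 of 7325549 = 4883699.33, rounded up to 4883700; 4,883,700 required, 4,883,700 in favor — approved.
Series C: 2/3 of 1666219 = 1110812.67, rounded up to 1110813; 1,110,813 required, 1,110,903 in favor — approved.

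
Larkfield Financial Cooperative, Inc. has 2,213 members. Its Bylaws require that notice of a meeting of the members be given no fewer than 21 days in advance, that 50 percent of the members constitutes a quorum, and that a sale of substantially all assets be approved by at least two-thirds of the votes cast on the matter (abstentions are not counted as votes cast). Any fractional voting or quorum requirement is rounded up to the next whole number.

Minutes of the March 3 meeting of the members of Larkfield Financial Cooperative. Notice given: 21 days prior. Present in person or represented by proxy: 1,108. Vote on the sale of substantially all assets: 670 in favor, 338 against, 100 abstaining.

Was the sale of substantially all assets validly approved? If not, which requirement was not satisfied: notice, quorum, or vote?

Notice: 21 days given; 21 required. Satisfied.
Quorum: 50% of 2,213 = 1,106.50, rounded up to 1,107; 1,108 present. Satisfied.
Vote: requires two-thirds of the votes cast (1,108 − 100 abstaining = 1,008); 2/3 of 1008 = 672, so 672 needed; 670 in favor. Not satisfied.

Invalid — vote requirement not satisfied.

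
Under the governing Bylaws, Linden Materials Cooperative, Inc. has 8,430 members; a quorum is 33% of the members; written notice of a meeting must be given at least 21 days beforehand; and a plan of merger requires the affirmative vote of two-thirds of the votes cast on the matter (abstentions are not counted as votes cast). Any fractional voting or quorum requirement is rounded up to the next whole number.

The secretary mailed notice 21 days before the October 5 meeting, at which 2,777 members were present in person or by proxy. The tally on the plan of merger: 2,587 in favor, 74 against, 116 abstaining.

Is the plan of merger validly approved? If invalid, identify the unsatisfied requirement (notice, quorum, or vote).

Invalid — quorum requirement not satisfied.

Notice: 21 days given; 21 required. Satisfied.
Quorum: 33% of 8,430 = 2,781.90, rounded up to 2,782; 2,777 present. Not satisfied.
Vote: requires two-thirds of the votes cast (2,777 − 116 abstaining = 2,661); 2/3 of 2661 = 1774, so 1,774 needed; 2,587 in favor. Satisfied.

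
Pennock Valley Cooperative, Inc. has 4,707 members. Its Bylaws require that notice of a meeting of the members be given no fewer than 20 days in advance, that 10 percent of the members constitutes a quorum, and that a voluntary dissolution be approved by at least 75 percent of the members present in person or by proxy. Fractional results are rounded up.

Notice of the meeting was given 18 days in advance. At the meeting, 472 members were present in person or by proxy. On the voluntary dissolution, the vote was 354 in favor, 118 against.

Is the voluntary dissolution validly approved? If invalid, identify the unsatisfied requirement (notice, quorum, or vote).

Invalid — notice requirement not satisfied.

Notice: 18 days given; 20 required. Not satisfied.
Quorum: 10% of 4,707 = 470.70, rounded up to 471; 472 present. Satisfied.
Vote: requires three-fourths of those present (472); 3/4 of 472 = 354, so 354 needed; 354 in favor. Satisfied.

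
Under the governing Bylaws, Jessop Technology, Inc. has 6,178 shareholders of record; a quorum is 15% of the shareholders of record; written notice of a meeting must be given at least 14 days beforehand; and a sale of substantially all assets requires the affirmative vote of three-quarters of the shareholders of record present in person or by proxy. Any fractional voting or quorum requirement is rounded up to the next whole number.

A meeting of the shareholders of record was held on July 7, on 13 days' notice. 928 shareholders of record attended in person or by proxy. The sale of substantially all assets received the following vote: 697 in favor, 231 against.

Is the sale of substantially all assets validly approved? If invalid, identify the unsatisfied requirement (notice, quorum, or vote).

Notice: 13 days given; 14 required. Not satisfied.
Quorum: 15% of 6,178 = 926.70, rounded up to 927; 928 present. Satisfied.
Vote: requires three-fourths of those present (928); 3/4 of 928 = 696, so 696 needed; 697 in favor. Satisfied.

Invalid — notice requirement not satisfied.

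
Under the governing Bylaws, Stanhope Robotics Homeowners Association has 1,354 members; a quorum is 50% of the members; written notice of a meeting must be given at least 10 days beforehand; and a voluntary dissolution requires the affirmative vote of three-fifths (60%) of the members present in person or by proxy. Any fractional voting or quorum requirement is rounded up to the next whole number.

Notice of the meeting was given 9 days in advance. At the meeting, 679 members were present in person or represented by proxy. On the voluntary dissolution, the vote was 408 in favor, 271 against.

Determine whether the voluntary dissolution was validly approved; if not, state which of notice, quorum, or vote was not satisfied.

Notice: 9 days given; 10 required. Not satisfied.
Quorum: 50% of 1,354 = 677; 679 present. Satisfied.
Vote: requires three-fifths of those present (679); 3/5 of 679 = 407.40, rounded up to 408, so 408 needed; 408 in favor. Satisfied.

Invalid — notice requirement not satisfied.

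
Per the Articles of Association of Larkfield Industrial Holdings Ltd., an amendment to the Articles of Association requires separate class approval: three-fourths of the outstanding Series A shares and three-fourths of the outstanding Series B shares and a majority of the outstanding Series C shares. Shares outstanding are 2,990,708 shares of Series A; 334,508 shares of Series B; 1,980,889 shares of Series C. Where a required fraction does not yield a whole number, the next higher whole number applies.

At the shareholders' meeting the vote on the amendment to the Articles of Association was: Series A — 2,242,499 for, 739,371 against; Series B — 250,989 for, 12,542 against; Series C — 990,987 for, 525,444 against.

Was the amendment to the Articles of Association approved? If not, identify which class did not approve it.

Series A: 3/4 of 2990708 = 2243031; 2,243,031 required, 2,242,499 in favor — not approved.
Series B: 3/4 of 334508 = 250881; 250,881 required, 250,989 in favor — approved.
Series C: a majority of 1980889 is 990445; 990,445 required, 990,987 in favor — approved.

Not approved — the Series A shares did not give the required vote.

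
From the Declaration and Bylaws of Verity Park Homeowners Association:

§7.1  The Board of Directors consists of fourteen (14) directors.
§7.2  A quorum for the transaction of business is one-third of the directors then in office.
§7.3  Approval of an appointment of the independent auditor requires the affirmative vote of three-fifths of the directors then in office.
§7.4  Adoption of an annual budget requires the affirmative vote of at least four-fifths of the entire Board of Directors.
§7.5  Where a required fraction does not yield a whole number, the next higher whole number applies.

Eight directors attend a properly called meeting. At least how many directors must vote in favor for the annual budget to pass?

The annual budget requires four-fifths of the entire Board of Directors (14).
4/5 of 14 = 11.20, rounded up to 12.
(Only 8 can vote, so the annual budget cannot pass at this meeting, but the required vote is still 12.)

12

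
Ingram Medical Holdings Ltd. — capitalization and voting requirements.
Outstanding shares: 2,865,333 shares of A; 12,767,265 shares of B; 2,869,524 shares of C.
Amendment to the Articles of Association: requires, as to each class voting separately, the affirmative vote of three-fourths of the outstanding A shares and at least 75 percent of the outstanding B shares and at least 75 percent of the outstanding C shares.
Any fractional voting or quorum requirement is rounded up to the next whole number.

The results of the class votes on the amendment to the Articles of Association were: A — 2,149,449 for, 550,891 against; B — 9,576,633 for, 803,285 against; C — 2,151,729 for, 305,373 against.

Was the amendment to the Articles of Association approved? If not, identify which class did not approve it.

Not approved — the C shares did not give the required vote.

A: 3/4 of 2865333 = 2148999.75, rounded up to 2149000; 2,149,000 required, 2,149,449 in favor — approved.
B: 3/4 of 12767265 = 9575448.75, rounded up to 9575449; 9,575,449 required, 9,576,633 in favor — approved.
C: 3/4 of 2869524 = 2152143; 2,152,143 required, 2,151,729 in favor — not approved.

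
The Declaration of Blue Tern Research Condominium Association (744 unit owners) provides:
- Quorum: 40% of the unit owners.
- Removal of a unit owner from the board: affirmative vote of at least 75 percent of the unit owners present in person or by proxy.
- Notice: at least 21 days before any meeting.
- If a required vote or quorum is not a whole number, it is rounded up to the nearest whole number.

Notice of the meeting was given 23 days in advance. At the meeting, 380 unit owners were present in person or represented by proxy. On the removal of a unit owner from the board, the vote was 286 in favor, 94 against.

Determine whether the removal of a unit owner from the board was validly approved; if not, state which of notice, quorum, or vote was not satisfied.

Notice: 23 days given; 21 required. Satisfied.
Quorum: 40% of 744 = 297.60, rounded up to 298; 380 present. Satisfied.
Vote: requires three-fourths of those present (380); 3/4 of 380 = 285, so 285 needed; 286 in favor. Satisfied.

Valid — all requirements satisfied.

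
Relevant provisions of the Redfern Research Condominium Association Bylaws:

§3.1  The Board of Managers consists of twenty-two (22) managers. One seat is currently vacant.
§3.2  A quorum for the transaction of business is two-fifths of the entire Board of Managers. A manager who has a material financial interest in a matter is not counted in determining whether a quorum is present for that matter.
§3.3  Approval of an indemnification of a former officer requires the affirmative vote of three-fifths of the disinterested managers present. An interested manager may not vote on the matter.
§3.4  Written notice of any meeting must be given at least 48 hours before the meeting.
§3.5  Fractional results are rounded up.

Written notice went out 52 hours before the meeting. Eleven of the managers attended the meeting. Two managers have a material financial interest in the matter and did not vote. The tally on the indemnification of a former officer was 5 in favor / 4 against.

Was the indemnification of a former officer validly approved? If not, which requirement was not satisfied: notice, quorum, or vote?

Notice: 52 hours given; 48 required (52 ≥ 48). Satisfied.
Quorum: 11 present, but the 2 interested managers do not count, leaving 9. Quorum is 9. Satisfied.
Vote: the indemnification of a former officer requires three-fifths of the disinterested managers present (11 − 2 = 9). 3/5 of 9 = 5.40, rounded up to 6, so 6 affirmative votes are needed; 5 voted in favor. Not satisfied.

Invalid — vote requirement not satisfied.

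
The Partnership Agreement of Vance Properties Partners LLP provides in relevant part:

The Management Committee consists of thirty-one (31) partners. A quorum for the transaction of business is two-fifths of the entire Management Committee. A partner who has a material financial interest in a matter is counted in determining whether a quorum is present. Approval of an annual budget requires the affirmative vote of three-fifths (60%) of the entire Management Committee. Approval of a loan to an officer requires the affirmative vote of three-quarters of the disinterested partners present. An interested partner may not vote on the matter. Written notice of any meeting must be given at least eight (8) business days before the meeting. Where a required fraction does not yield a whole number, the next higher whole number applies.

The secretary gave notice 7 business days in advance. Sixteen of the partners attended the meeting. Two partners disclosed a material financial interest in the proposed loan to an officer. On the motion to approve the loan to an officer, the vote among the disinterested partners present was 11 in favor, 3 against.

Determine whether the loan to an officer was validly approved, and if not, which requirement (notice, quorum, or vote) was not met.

Notice: 7 business days given; 8 required (7 < 8). Not satisfied.
Quorum: 16 present (interested partners count toward quorum); quorum is 13. Satisfied.
Vote: the loan to an officer requires three-fourths of the disinterested partners present (16 − 2 = 14). 3/4 of 14 = 10.50, rounded up to 11, so 11 affirmative votes are needed; 11 voted in favor. Satisfied.

Invalid — notice requirement not satisfied.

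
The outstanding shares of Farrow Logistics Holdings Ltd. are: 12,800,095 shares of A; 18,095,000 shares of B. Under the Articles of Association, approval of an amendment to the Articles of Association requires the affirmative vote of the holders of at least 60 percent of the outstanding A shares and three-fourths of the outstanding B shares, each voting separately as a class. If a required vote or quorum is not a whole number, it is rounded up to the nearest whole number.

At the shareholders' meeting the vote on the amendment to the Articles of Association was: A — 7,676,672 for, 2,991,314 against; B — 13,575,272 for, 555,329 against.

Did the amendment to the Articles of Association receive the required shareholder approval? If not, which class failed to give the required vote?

Not approved — the A shares did not give the required vote.

A: 3/5 of 12800095 = 7680057; 7,680,057 required, 7,676,672 in favor — not approved.
B: 3/4 of 18095000 = 13571250; 13,571,250 required, 13,575,272 in favor — approved.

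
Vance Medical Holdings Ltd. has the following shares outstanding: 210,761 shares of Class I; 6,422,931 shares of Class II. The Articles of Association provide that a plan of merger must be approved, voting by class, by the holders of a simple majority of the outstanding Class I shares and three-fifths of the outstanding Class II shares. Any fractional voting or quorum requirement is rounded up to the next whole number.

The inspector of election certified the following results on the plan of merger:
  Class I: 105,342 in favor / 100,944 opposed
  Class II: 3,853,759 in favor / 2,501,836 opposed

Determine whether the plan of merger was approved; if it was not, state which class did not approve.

Class I: a majority of 210761 is 105381; 105,381 required, 105,342 in favor — not approved.
Class II: 3/5 of 6422931 = 3853758.60, rounded up to 3853759; 3,853,759 required, 3,853,759 in favor — approved.

Not approved — the Class I shares did not give the required vote.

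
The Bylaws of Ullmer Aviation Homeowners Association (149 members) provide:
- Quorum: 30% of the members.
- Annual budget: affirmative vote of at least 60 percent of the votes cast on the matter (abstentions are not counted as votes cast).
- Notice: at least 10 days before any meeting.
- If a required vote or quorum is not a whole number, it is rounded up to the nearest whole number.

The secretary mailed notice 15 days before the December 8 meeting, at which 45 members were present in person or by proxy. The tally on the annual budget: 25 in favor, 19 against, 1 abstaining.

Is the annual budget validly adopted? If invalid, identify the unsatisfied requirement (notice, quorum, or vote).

Invalid — vote requirement not satisfied.

Notice: 15 days given; 10 required. Satisfied.
Quorum: 30% of 149 = 44.70, rounded up to 45; 45 present. Satisfied.
Vote: requires three-fifths of the votes cast (45 − 1 abstaining = 44); 3/5 of 44 = 26.40, rounded up to 27, so 27 needed; 25 in favor. Not satisfied.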